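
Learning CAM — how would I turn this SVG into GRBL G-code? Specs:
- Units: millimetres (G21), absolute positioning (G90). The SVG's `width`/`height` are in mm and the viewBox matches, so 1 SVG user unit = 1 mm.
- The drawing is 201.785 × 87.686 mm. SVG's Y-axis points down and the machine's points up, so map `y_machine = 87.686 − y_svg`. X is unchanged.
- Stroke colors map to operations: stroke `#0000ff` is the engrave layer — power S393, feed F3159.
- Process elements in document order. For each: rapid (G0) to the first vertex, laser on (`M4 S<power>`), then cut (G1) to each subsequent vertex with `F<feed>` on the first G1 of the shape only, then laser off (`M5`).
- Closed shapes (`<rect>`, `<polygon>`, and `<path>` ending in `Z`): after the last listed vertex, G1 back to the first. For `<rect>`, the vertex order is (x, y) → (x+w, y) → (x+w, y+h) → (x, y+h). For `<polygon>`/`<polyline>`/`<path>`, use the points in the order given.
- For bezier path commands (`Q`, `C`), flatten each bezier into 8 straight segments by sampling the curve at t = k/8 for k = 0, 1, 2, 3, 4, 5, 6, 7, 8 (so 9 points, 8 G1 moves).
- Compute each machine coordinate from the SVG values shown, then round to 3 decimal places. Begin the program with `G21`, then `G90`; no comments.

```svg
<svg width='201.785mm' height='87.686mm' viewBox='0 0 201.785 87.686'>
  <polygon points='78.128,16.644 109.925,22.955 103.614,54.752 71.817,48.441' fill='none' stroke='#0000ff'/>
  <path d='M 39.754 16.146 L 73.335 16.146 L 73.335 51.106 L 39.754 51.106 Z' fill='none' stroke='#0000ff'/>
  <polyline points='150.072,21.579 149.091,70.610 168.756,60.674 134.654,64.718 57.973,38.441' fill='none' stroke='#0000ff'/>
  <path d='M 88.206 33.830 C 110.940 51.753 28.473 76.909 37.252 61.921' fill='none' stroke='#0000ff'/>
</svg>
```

viewBox `0 0 201.785 87.686` with mm width/height → 1 unit = 1 mm. Flip: y_m = 87.686 − y_svg.

**Shape 1** — `<polygon>` regular polygon, stroke `#0000ff` → engrave (S393, F3159). Machine vertices: (78.128,71.042) → (109.925,64.731) → (103.614,32.934) → (71.817,39.245) → (78.128,71.042). Closed: final G1 returns to the first vertex.

**Shape 2** — `<path>` rectangle, stroke `#0000ff` → engrave (S393, F3159). Machine vertices: (39.754,71.540) → (73.335,71.540) → (73.335,36.580) → (39.754,36.580) → (39.754,71.540). Closed: final G1 returns to the first vertex.

**Shape 3** — `<polyline>` open polyline, stroke `#0000ff` → engrave (S393, F3159). Machine vertices: (150.072,66.107) → (149.091,17.076) → (168.756,27.012) → (134.654,22.968) → (57.973,49.245). Open path.

**Shape 4** — `<path>` cubic bezier, stroke `#0000ff` → engrave (S393, F3159). Control points (SVG): P0=(88.206,33.830), P1=(110.940,51.753), P2=(28.473,76.909), P3=(37.252,61.921); sampled at t=k/8. Machine vertices: (88.206,53.856) → (92.184,46.888) → (88.601,39.798) → (79.760,33.140) → (67.962,27.469) → (55.511,23.341) → (44.707,21.311) → (37.853,21.934) → (37.252,25.765). Open path.

G21
G90
G0 X78.128 Y71.042
M4 S393
G1 X109.925 Y64.731 F3159
G1 X103.614 Y32.934
G1 X71.817 Y39.245
G1 X78.128 Y71.042
M5
G0 X39.754 Y71.540
M4 S393
G1 X73.335 Y71.540 F3159
G1 X73.335 Y36.580
G1 X39.754 Y36.580
G1 X39.754 Y71.540
M5
G0 X150.072 Y66.107
M4 S393
G1 X149.091 Y17.076 F3159
G1 X168.756 Y27.012
G1 X134.654 Y22.968
G1 X57.973 Y49.245
M5
G0 X88.206 Y53.856
M4 S393
G1 X92.184 Y46.888 F3159
G1 X88.601 Y39.798
G1 X79.760 Y33.140
G1 X67.962 Y27.469
G1 X55.511 Y23.341
G1 X44.707 Y21.311
G1 X37.853 Y21.934
G1 X37.252 Y25.765
M5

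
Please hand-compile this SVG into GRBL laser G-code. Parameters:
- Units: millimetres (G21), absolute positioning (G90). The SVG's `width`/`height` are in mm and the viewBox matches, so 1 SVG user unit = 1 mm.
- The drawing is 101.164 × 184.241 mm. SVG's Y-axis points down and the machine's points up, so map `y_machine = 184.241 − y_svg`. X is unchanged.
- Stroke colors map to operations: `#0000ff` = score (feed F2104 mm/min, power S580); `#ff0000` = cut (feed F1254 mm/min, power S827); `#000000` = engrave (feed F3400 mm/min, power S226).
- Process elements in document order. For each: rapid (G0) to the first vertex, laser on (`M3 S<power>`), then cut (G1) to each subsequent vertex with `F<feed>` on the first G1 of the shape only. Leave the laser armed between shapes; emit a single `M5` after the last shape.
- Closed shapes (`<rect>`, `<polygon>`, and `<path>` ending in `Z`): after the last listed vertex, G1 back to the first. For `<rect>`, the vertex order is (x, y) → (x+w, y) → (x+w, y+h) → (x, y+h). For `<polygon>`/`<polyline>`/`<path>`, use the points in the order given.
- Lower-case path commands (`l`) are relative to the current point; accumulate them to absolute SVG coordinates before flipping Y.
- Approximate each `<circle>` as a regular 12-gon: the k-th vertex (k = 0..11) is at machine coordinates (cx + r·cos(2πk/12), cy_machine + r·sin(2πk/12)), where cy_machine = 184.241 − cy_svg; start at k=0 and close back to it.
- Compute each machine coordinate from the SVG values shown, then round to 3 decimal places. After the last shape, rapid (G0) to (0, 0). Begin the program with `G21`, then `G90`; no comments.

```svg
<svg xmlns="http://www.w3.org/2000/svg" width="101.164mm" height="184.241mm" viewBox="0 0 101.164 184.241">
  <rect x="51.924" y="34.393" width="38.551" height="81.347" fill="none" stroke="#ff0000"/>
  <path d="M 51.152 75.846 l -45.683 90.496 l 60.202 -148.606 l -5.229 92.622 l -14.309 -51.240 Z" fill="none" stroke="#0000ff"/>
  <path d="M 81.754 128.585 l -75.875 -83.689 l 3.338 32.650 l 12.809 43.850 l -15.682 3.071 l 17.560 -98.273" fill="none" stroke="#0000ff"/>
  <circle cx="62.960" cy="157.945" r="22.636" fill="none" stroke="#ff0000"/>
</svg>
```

viewBox `0 0 101.164 184.241` with mm width/height → 1 unit = 1 mm. Flip: y_m = 184.241 − y_svg.

**Shape 1** — `<rect>` rectangle, stroke `#ff0000` → cut (S827, F1254). Machine vertices: (51.924,149.848) → (90.475,149.848) → (90.475,68.501) → (51.924,68.501) → (51.924,149.848). Closed: final G1 returns to the first vertex.

**Shape 2** — `<path>` closed polygon, stroke `#0000ff` → score (S580, F2104). Machine vertices: (51.152,108.395) → (5.469,17.899) → (65.671,166.505) → (60.442,73.883) → (46.133,125.123) → (51.152,108.395). Closed: final G1 returns to the first vertex.

**Shape 3** — `<path>` open polyline, stroke `#0000ff` → score (S580, F2104). Machine vertices: (81.754,55.656) → (5.879,139.345) → (9.217,106.695) → (22.026,62.845) → (6.344,59.774) → (23.904,158.047). Open path.

**Shape 4** — `<circle>` circle, stroke `#ff0000` → cut (S827, F1254). Machine vertices: (85.596,26.296) → (82.563,37.614) → (74.278,45.899) → (62.960,48.932) → (51.642,45.899) → (43.357,37.614) → (40.324,26.296) → (43.357,14.978) → (51.642,6.693) → (62.960,3.660) → (74.278,6.693) → (82.563,14.978) → (85.596,26.296). Closed: final G1 returns to the first vertex.

G21
G90
G0 X51.924 Y149.848
M3 S827
G1 X90.475 Y149.848 F1254
G1 X90.475 Y68.501
G1 X51.924 Y68.501
G1 X51.924 Y149.848
G0 X51.152 Y108.395
M3 S580
G1 X5.469 Y17.899 F2104
G1 X65.671 Y166.505
G1 X60.442 Y73.883
G1 X46.133 Y125.123
G1 X51.152 Y108.395
G0 X81.754 Y55.656
M3 S580
G1 X5.879 Y139.345 F2104
G1 X9.217 Y106.695
G1 X22.026 Y62.845
G1 X6.344 Y59.774
G1 X23.904 Y158.047
G0 X85.596 Y26.296
M3 S827
G1 X82.563 Y37.614 F1254
G1 X74.278 Y45.899
G1 X62.960 Y48.932
G1 X51.642 Y45.899
G1 X43.357 Y37.614
G1 X40.324 Y26.296
G1 X43.357 Y14.978
G1 X51.642 Y6.693
G1 X62.960 Y3.660
G1 X74.278 Y6.693
G1 X82.563 Y14.978
G1 X85.596 Y26.296
M5
G0 X0.000 Y0.000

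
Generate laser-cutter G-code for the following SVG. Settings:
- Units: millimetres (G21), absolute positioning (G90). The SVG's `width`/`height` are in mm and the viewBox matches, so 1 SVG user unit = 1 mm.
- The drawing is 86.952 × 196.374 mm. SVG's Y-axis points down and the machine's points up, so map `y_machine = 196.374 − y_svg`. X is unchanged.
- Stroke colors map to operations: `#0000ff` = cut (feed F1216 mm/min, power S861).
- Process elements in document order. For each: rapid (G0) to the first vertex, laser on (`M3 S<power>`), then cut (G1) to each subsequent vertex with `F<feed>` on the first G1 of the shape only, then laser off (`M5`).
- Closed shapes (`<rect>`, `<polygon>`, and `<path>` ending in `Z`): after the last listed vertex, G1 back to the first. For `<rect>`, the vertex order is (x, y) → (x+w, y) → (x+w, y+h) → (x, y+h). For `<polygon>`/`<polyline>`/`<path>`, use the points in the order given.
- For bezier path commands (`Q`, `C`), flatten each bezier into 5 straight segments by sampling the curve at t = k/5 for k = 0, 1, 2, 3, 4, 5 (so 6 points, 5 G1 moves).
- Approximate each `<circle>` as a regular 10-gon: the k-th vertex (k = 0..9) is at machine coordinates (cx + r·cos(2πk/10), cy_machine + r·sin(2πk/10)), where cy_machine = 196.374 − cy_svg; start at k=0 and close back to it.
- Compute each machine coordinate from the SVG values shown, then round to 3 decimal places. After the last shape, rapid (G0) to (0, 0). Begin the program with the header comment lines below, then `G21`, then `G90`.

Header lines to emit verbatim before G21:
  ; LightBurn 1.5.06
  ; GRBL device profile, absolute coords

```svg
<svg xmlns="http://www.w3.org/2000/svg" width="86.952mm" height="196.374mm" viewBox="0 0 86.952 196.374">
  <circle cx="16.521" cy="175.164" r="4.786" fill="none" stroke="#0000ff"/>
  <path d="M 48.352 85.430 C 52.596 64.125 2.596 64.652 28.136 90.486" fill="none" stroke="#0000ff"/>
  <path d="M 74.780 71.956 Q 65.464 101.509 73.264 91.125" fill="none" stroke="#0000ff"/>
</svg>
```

Since the viewBox matches the mm dimensions, user units are millimetres directly. The only transform is the Y-flip y_m = 196.374 − y_svg.

Shape 1 is a circle drawn with `<circle>`. Its stroke #0000ff means cut at S861, F1216. After flipping Y the toolpath is (21.307,21.210) → (20.393,24.023) → (18.000,25.762) → (15.042,25.762) → (12.649,24.023) → (11.735,21.210) → (12.649,18.397) → (15.042,16.658) → (18.000,16.658) → (20.393,18.397) → (21.307,21.210), returning to the start.

Shape 2 is a cubic bezier drawn with `<path>`. Its stroke #0000ff means cut at S861, F1216. After flipping Y the toolpath is (48.352,110.944) → (45.427,121.079) → (35.714,125.808) → (25.441,124.964) → (20.839,118.379) → (28.136,105.888).

Shape 3 is a quadratic bezier drawn with `<path>`. Its stroke #0000ff means cut at S861, F1216. After flipping Y the toolpath is (74.780,124.418) → (71.738,114.194) → (70.066,107.166) → (69.763,103.332) → (70.829,102.693) → (73.264,105.249).

; LightBurn 1.5.06
; GRBL device profile, absolute coords
G21
G90
G0 X21.307 Y21.210
M3 S861
G1 X20.393 Y24.023 F1216
G1 X18.000 Y25.762
G1 X15.042 Y25.762
G1 X12.649 Y24.023
G1 X11.735 Y21.210
G1 X12.649 Y18.397
G1 X15.042 Y16.658
G1 X18.000 Y16.658
G1 X20.393 Y18.397
G1 X21.307 Y21.210
M5
G0 X48.352 Y110.944
M3 S861
G1 X45.427 Y121.079 F1216
G1 X35.714 Y125.808
G1 X25.441 Y124.964
G1 X20.839 Y118.379
G1 X28.136 Y105.888
M5
G0 X74.780 Y124.418
M3 S861
G1 X71.738 Y114.194 F1216
G1 X70.066 Y107.166
G1 X69.763 Y103.332
G1 X70.829 Y102.693
G1 X73.264 Y105.249
M5
G0 X0.000 Y0.000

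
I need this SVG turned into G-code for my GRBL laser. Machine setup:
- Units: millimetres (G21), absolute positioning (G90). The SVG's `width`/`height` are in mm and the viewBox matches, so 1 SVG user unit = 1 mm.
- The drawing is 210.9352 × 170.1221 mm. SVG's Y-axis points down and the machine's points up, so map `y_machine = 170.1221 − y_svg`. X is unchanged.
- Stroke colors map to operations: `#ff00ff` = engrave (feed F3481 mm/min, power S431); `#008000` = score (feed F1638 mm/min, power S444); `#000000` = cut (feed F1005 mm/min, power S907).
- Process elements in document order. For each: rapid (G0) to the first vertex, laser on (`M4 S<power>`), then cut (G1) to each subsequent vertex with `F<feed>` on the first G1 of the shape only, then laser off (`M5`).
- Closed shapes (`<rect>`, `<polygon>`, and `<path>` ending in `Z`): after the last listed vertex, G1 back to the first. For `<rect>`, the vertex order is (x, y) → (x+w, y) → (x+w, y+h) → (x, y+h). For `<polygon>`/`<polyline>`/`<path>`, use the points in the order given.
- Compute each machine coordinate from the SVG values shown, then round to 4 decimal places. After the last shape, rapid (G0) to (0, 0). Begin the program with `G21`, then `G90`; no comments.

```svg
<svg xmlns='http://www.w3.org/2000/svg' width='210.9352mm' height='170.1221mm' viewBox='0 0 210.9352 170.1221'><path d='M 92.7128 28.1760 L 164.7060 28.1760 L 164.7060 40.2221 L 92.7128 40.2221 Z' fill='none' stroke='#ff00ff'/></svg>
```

G21
G90
G0 X92.7128 Y141.9461
M4 S431
G1 X164.7060 Y141.9461 F3481
G1 X164.7060 Y129.9000
G1 X92.7128 Y129.9000
G1 X92.7128 Y141.9461
M5
G0 X0.0000 Y0.0000

Since the viewBox matches the mm dimensions, user units are millimetres directly. The only transform is the Y-flip y_m = 170.1221 − y_svg.

Shape 1 is a rectangle drawn with `<path>`. Its stroke #ff00ff means engrave at S431, F3481. After flipping Y the toolpath is (92.7128,141.9461) → (164.7060,141.9461) → (164.7060,129.9000) → (92.7128,129.9000) → (92.7128,141.9461), returning to the start.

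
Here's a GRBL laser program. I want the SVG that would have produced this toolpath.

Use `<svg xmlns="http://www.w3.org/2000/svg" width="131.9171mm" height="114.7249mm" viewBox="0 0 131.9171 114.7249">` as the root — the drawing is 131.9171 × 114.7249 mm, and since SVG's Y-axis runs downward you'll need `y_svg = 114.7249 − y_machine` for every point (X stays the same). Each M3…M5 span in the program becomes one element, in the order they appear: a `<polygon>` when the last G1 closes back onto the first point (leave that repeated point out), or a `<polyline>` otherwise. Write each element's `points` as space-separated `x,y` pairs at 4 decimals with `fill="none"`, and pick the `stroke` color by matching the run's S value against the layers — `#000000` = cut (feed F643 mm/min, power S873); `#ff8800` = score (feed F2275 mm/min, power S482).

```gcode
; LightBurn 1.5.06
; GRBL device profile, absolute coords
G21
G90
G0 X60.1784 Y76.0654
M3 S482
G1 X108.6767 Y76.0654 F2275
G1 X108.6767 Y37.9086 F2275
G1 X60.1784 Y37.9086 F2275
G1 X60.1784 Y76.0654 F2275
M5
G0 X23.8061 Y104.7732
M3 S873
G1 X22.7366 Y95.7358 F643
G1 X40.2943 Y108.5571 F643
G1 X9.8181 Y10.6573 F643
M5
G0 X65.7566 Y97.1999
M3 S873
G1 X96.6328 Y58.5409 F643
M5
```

y_svg = 114.7249 − y_m.

[1] S482→`#ff8800` (score); closed run; points: 60.1784,38.6595 108.6767,38.6595 108.6767,76.8163 60.1784,76.8163

[2] S873→`#000000` (cut); open run; points: 23.8061,9.9517 22.7366,18.9891 40.2943,6.1678 9.8181,104.0676

[3] S873→`#000000` (cut); open run; points: 65.7566,17.5250 96.6328,56.1840

<svg xmlns="http://www.w3.org/2000/svg" width="131.9171mm" height="114.7249mm" viewBox="0 0 131.9171 114.7249">
  <polygon points="60.1784,38.6595 108.6767,38.6595 108.6767,76.8163 60.1784,76.8163" fill="none" stroke="#ff8800"/>
  <polyline points="23.8061,9.9517 22.7366,18.9891 40.2943,6.1678 9.8181,104.0676" fill="none" stroke="#000000"/>
  <polyline points="65.7566,17.5250 96.6328,56.1840" fill="none" stroke="#000000"/>
</svg>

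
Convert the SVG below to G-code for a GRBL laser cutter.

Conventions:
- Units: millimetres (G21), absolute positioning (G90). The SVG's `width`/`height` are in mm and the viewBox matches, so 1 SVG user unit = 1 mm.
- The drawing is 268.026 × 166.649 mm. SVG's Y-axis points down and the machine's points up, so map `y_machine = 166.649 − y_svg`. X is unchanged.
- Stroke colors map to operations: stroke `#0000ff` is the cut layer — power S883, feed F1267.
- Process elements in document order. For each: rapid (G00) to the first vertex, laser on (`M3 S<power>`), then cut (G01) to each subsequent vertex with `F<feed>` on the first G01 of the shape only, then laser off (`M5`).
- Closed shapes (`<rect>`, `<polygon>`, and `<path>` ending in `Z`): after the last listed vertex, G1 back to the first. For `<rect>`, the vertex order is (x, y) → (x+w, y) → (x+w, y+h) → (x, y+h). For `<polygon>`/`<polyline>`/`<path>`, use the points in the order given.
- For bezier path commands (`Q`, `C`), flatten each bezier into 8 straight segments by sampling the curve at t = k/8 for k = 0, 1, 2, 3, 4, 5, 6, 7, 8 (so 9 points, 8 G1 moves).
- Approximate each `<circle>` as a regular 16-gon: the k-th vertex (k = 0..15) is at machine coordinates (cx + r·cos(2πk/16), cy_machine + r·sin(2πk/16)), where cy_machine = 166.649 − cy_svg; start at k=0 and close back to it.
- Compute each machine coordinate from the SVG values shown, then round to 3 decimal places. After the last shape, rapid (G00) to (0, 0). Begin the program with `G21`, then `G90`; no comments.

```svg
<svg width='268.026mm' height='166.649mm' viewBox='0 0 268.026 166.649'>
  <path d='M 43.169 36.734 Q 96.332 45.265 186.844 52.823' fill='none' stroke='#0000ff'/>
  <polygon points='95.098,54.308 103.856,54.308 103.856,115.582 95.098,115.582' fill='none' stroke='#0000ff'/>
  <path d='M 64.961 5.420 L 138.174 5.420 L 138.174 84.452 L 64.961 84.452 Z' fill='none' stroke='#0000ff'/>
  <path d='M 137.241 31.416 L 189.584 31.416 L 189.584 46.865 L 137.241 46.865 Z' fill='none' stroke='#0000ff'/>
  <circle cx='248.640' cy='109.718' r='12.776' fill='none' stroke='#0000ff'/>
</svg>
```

viewBox `0 0 268.026 166.649` with mm width/height → 1 unit = 1 mm. Flip: y_m = 166.649 − y_svg.

**Shape 1** — `<path>` quadratic bezier, stroke `#0000ff` → cut (S883, F1267). Control points (SVG): P0=(43.169,36.734), P1=(96.332,45.265), P2=(186.844,52.823); sampled at t=k/8. Machine vertices: (43.169,129.915) → (57.043,127.797) → (72.085,125.710) → (88.293,123.654) → (105.669,121.627) → (124.212,119.631) → (143.922,117.666) → (164.800,115.731) → (186.844,113.826). Open path.

**Shape 2** — `<polygon>` rectangle, stroke `#0000ff` → cut (S883, F1267). Machine vertices: (95.098,112.341) → (103.856,112.341) → (103.856,51.067) → (95.098,51.067) → (95.098,112.341). Closed: final G1 returns to the first vertex.

**Shape 3** — `<path>` rectangle, stroke `#0000ff` → cut (S883, F1267). Machine vertices: (64.961,161.229) → (138.174,161.229) → (138.174,82.197) → (64.961,82.197) → (64.961,161.229). Closed: final G1 returns to the first vertex.

**Shape 4** — `<path>` rectangle, stroke `#0000ff` → cut (S883, F1267). Machine vertices: (137.241,135.233) → (189.584,135.233) → (189.584,119.784) → (137.241,119.784) → (137.241,135.233). Closed: final G1 returns to the first vertex.

**Shape 5** — `<circle>` circle, stroke `#0000ff` → cut (S883, F1267). Machine vertices: (261.416,56.931) → (260.443,61.820) → (257.674,65.965) → (253.529,68.734) → (248.640,69.707) → (243.751,68.734) → (239.606,65.965) → (236.837,61.820) → (235.864,56.931) → (236.837,52.042) → (239.606,47.897) → (243.751,45.128) → (248.640,44.155) → (253.529,45.128) → (257.674,47.897) → (260.443,52.042) → (261.416,56.931). Closed: final G1 returns to the first vertex.

G21
G90
G00 X43.169 Y129.915
M3 S883
G01 X57.043 Y127.797 F1267
G01 X72.085 Y125.710
G01 X88.293 Y123.654
G01 X105.669 Y121.627
G01 X124.212 Y119.631
G01 X143.922 Y117.666
G01 X164.800 Y115.731
G01 X186.844 Y113.826
M5
G00 X95.098 Y112.341
M3 S883
G01 X103.856 Y112.341 F1267
G01 X103.856 Y51.067
G01 X95.098 Y51.067
G01 X95.098 Y112.341
M5
G00 X64.961 Y161.229
M3 S883
G01 X138.174 Y161.229 F1267
G01 X138.174 Y82.197
G01 X64.961 Y82.197
G01 X64.961 Y161.229
M5
G00 X137.241 Y135.233
M3 S883
G01 X189.584 Y135.233 F1267
G01 X189.584 Y119.784
G01 X137.241 Y119.784
G01 X137.241 Y135.233
M5
G00 X261.416 Y56.931
M3 S883
G01 X260.443 Y61.820 F1267
G01 X257.674 Y65.965
G01 X253.529 Y68.734
G01 X248.640 Y69.707
G01 X243.751 Y68.734
G01 X239.606 Y65.965
G01 X236.837 Y61.820
G01 X235.864 Y56.931
G01 X236.837 Y52.042
G01 X239.606 Y47.897
G01 X243.751 Y45.128
G01 X248.640 Y44.155
G01 X253.529 Y45.128
G01 X257.674 Y47.897
G01 X260.443 Y52.042
G01 X261.416 Y56.931
M5
G00 X0.000 Y0.000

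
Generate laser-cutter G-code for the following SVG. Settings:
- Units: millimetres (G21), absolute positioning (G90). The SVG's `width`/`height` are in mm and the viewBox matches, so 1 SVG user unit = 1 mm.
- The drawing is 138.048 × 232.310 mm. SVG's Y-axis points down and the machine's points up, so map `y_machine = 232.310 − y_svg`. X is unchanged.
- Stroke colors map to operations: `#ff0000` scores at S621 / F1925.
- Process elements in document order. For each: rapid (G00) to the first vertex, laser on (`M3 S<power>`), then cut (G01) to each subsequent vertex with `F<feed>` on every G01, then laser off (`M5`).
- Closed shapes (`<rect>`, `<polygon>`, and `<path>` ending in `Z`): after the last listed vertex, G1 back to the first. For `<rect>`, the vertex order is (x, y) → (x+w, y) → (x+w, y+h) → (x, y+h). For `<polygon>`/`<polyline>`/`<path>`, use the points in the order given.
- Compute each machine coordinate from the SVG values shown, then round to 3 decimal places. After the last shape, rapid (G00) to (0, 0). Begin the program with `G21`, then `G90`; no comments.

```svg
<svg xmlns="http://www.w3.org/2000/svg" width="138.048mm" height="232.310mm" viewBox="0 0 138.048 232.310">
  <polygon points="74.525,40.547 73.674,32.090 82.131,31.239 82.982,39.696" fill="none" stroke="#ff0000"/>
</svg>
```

Since the viewBox matches the mm dimensions, user units are millimetres directly. The only transform is the Y-flip y_m = 232.310 − y_svg.

Shape 1 is a regular polygon drawn with `<polygon>`. Its stroke #ff0000 means score at S621, F1925. After flipping Y the toolpath is (74.525,191.763) → (73.674,200.220) → (82.131,201.071) → (82.982,192.614) → (74.525,191.763), returning to the start.

G21
G90
G00 X74.525 Y191.763
M3 S621
G01 X73.674 Y200.220 F1925
G01 X82.131 Y201.071 F1925
G01 X82.982 Y192.614 F1925
G01 X74.525 Y191.763 F1925
M5
G00 X0.000 Y0.000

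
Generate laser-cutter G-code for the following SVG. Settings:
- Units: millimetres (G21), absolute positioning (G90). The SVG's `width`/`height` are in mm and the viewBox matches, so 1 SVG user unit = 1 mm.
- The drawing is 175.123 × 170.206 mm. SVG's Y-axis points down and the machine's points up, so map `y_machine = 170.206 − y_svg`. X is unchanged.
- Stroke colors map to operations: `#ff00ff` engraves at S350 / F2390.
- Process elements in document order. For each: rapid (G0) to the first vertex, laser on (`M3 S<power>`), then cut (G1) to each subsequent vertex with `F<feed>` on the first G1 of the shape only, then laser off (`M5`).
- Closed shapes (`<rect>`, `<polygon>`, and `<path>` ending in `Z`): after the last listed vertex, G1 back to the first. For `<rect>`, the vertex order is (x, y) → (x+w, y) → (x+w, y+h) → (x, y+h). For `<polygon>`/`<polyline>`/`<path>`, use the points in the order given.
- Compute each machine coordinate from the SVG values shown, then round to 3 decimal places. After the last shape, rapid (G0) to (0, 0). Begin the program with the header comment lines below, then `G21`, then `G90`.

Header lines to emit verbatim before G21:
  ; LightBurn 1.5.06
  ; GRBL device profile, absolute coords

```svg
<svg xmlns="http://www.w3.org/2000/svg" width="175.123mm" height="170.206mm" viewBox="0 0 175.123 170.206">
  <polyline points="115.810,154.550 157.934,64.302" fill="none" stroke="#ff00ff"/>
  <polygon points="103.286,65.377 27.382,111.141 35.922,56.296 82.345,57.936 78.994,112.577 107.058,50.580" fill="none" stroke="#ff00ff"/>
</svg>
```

; LightBurn 1.5.06
; GRBL device profile, absolute coords
G21
G90
G0 X115.810 Y15.656
M3 S350
G1 X157.934 Y105.904 F2390
M5
G0 X103.286 Y104.829
M3 S350
G1 X27.382 Y59.065 F2390
G1 X35.922 Y113.910
G1 X82.345 Y112.270
G1 X78.994 Y57.629
G1 X107.058 Y119.626
G1 X103.286 Y104.829
M5
G0 X0.000 Y0.000

Since the viewBox matches the mm dimensions, user units are millimetres directly. The only transform is the Y-flip y_m = 170.206 − y_svg.

Shape 1 is a line segment drawn with `<polyline>`. Its stroke #ff00ff means engrave at S350, F2390. After flipping Y the toolpath is (115.810,15.656) → (157.934,105.904).

Shape 2 is a closed polygon drawn with `<polygon>`. Its stroke #ff00ff means engrave at S350, F2390. After flipping Y the toolpath is (103.286,104.829) → (27.382,59.065) → (35.922,113.910) → (82.345,112.270) → (78.994,57.629) → (107.058,119.626) → (103.286,104.829), returning to the start.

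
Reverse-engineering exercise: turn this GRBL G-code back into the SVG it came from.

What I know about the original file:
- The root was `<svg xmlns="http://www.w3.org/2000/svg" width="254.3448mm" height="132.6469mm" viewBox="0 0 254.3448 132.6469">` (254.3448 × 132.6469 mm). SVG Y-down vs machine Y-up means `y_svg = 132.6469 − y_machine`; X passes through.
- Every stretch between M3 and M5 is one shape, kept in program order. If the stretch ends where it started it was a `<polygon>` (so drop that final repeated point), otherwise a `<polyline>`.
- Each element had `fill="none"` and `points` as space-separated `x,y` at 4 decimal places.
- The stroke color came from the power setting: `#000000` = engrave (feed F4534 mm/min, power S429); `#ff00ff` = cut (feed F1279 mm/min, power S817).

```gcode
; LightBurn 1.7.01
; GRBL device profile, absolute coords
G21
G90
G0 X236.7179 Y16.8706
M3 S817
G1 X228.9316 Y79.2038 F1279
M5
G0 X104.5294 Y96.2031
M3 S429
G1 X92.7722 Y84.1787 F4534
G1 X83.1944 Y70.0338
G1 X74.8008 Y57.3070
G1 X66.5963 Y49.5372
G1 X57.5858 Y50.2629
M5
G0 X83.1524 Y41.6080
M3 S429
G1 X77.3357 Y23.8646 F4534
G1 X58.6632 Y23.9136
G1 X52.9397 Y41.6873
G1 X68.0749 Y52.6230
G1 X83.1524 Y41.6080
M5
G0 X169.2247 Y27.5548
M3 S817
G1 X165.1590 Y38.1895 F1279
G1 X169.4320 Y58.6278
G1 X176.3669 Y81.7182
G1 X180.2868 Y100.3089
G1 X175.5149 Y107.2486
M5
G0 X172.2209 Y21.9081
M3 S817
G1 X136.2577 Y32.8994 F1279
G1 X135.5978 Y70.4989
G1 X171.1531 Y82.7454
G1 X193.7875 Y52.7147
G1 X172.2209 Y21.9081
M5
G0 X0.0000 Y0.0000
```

<svg xmlns="http://www.w3.org/2000/svg" width="254.3448mm" height="132.6469mm" viewBox="0 0 254.3448 132.6469">
  <polyline points="236.7179,115.7763 228.9316,53.4431" fill="none" stroke="#ff00ff"/>
  <polyline points="104.5294,36.4438 92.7722,48.4682 83.1944,62.6131 74.8008,75.3399 66.5963,83.1097 57.5858,82.3840" fill="none" stroke="#000000"/>
  <polygon points="83.1524,91.0389 77.3357,108.7823 58.6632,108.7333 52.9397,90.9596 68.0749,80.0239" fill="none" stroke="#000000"/>
  <polyline points="169.2247,105.0921 165.1590,94.4574 169.4320,74.0191 176.3669,50.9287 180.2868,32.3380 175.5149,25.3983" fill="none" stroke="#ff00ff"/>
  <polygon points="172.2209,110.7388 136.2577,99.7475 135.5978,62.1480 171.1531,49.9015 193.7875,79.9322" fill="none" stroke="#ff00ff"/>
</svg>

y_svg = 132.6469 − y_m.

[1] S817→`#ff00ff` (cut); open run; points: 236.7179,115.7763 228.9316,53.4431

[2] S429→`#000000` (engrave); open run; points: 104.5294,36.4438 92.7722,48.4682 83.1944,62.6131 74.8008,75.3399 66.5963,83.1097 57.5858,82.3840

[3] S429→`#000000` (engrave); closed run; points: 83.1524,91.0389 77.3357,108.7823 58.6632,108.7333 52.9397,90.9596 68.0749,80.0239

[4] S817→`#ff00ff` (cut); open run; points: 169.2247,105.0921 165.1590,94.4574 169.4320,74.0191 176.3669,50.9287 180.2868,32.3380 175.5149,25.3983

[5] S817→`#ff00ff` (cut); closed run; points: 172.2209,110.7388 136.2577,99.7475 135.5978,62.1480 171.1531,49.9015 193.7875,79.9322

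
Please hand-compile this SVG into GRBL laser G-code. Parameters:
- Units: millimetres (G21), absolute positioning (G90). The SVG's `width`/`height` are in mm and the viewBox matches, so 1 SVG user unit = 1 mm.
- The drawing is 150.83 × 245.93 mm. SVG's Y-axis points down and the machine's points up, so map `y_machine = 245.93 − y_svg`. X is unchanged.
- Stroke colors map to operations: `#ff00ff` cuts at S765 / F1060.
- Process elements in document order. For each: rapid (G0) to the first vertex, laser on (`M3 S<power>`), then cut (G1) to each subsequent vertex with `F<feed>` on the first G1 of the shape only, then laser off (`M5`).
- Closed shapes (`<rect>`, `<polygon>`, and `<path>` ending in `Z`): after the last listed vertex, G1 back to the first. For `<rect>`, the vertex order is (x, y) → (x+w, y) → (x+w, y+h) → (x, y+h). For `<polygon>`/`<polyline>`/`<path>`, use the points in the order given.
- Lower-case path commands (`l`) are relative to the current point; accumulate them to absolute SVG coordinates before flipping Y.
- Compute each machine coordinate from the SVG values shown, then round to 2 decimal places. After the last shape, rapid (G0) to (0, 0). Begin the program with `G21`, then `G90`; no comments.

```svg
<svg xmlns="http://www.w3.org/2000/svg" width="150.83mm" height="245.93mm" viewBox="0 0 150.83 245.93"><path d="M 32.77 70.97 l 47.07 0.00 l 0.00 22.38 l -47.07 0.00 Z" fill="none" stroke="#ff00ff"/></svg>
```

G21
G90
G0 X32.77 Y174.96
M3 S765
G1 X79.84 Y174.96 F1060
G1 X79.84 Y152.58
G1 X32.77 Y152.58
G1 X32.77 Y174.96
M5
G0 X0.00 Y0.00

Since the viewBox matches the mm dimensions, user units are millimetres directly. The only transform is the Y-flip y_m = 245.93 − y_svg.

Shape 1 is a rectangle drawn with `<path>`. Its stroke #ff00ff means cut at S765, F1060. After flipping Y the toolpath is (32.77,174.96) → (79.84,174.96) → (79.84,152.58) → (32.77,152.58) → (32.77,174.96), returning to the start.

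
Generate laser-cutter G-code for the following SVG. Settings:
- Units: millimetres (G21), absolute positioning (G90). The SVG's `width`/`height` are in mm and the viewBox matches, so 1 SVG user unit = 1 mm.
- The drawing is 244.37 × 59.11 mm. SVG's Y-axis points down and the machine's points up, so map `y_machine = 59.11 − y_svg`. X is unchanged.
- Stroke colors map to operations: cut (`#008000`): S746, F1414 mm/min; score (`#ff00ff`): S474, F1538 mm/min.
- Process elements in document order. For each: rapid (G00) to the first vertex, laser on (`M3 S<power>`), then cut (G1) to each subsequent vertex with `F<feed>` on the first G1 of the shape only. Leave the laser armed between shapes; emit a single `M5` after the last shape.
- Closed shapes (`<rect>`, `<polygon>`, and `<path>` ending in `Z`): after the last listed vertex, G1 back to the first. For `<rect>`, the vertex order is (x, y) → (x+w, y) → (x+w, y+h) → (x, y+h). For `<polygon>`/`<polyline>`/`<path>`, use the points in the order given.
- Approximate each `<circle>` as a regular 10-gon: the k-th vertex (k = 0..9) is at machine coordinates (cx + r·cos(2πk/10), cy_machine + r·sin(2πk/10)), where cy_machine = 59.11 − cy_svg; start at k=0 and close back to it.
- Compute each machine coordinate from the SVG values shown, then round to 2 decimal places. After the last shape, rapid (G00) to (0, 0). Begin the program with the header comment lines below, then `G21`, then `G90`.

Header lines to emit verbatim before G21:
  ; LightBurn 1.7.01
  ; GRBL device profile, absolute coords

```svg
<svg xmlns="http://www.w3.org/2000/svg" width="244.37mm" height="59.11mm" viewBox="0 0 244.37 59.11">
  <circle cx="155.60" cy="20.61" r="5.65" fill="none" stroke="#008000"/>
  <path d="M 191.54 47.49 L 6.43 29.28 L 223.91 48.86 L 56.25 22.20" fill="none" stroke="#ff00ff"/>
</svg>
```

viewBox `0 0 244.37 59.11` with mm width/height → 1 unit = 1 mm. Flip: y_m = 59.11 − y_svg.

**Shape 1** — `<circle>` circle, stroke `#008000` → cut (S746, F1414). Machine vertices: (161.25,38.50) → (160.17,41.82) → (157.35,43.87) → (153.85,43.87) → (151.03,41.82) → (149.95,38.50) → (151.03,35.18) → (153.85,33.13) → (157.35,33.13) → (160.17,35.18) → (161.25,38.50). Closed: final G1 returns to the first vertex.

**Shape 2** — `<path>` open polyline, stroke `#ff00ff` → score (S474, F1538). Machine vertices: (191.54,11.62) → (6.43,29.83) → (223.91,10.25) → (56.25,36.91). Open path.

; LightBurn 1.7.01
; GRBL device profile, absolute coords
G21
G90
G00 X161.25 Y38.50
M3 S746
G1 X160.17 Y41.82 F1414
G1 X157.35 Y43.87
G1 X153.85 Y43.87
G1 X151.03 Y41.82
G1 X149.95 Y38.50
G1 X151.03 Y35.18
G1 X153.85 Y33.13
G1 X157.35 Y33.13
G1 X160.17 Y35.18
G1 X161.25 Y38.50
G00 X191.54 Y11.62
M3 S474
G1 X6.43 Y29.83 F1538
G1 X223.91 Y10.25
G1 X56.25 Y36.91
M5
G00 X0.00 Y0.00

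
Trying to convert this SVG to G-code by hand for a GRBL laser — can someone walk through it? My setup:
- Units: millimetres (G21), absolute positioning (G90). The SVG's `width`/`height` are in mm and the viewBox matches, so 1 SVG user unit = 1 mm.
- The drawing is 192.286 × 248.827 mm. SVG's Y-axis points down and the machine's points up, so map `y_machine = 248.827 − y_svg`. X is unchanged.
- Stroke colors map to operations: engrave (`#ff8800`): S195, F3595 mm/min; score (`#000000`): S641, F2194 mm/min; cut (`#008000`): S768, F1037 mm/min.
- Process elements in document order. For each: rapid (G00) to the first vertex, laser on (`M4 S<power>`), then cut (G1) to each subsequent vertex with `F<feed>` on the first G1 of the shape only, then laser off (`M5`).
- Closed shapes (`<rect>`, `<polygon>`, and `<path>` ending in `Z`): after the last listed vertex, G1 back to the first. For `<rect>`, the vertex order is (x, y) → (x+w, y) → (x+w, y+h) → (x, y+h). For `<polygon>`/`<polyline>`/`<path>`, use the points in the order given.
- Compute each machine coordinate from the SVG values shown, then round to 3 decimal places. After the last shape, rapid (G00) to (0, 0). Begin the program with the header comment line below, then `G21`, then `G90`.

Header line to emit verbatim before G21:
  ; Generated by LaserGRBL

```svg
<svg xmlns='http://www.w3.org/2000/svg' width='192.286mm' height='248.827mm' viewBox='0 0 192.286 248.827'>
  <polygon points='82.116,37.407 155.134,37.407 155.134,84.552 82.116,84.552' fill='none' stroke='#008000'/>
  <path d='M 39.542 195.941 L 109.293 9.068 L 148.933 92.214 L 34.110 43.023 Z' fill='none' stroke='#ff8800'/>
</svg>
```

viewBox `0 0 192.286 248.827` with mm width/height → 1 unit = 1 mm. Flip: y_m = 248.827 − y_svg.

**Shape 1** — `<polygon>` rectangle, stroke `#008000` → cut (S768, F1037). Machine vertices: (82.116,211.420) → (155.134,211.420) → (155.134,164.275) → (82.116,164.275) → (82.116,211.420). Closed: final G1 returns to the first vertex.

**Shape 2** — `<path>` closed polygon, stroke `#ff8800` → engrave (S195, F3595). Machine vertices: (39.542,52.886) → (109.293,239.759) → (148.933,156.613) → (34.110,205.804) → (39.542,52.886). Closed: final G1 returns to the first vertex.

; Generated by LaserGRBL
G21
G90
G00 X82.116 Y211.420
M4 S768
G1 X155.134 Y211.420 F1037
G1 X155.134 Y164.275
G1 X82.116 Y164.275
G1 X82.116 Y211.420
M5
G00 X39.542 Y52.886
M4 S195
G1 X109.293 Y239.759 F3595
G1 X148.933 Y156.613
G1 X34.110 Y205.804
G1 X39.542 Y52.886
M5
G00 X0.000 Y0.000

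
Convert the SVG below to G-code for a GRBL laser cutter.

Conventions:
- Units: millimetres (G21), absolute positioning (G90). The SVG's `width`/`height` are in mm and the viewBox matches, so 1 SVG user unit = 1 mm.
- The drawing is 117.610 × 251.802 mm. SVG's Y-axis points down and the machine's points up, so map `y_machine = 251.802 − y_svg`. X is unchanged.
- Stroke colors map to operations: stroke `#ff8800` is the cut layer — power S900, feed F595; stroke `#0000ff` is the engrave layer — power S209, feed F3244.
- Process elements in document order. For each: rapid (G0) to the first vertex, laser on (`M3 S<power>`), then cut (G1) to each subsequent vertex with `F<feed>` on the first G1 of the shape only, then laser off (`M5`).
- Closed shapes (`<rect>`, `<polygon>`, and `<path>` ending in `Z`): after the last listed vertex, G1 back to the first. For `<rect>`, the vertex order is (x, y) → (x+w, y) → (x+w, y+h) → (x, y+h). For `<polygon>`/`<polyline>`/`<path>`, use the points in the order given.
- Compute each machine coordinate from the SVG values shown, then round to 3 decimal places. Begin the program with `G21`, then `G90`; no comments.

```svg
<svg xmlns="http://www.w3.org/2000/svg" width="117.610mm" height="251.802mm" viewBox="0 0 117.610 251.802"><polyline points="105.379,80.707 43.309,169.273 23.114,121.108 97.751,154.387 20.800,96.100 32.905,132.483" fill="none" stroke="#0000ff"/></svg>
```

G21
G90
G0 X105.379 Y171.095
M3 S209
G1 X43.309 Y82.529 F3244
G1 X23.114 Y130.694
G1 X97.751 Y97.415
G1 X20.800 Y155.702
G1 X32.905 Y119.319
M5

viewBox `0 0 117.610 251.802` with mm width/height → 1 unit = 1 mm. Flip: y_m = 251.802 − y_svg.

**Shape 1** — `<polyline>` open polyline, stroke `#0000ff` → engrave (S209, F3244). Machine vertices: (105.379,171.095) → (43.309,82.529) → (23.114,130.694) → (97.751,97.415) → (20.800,155.702) → (32.905,119.319). Open path.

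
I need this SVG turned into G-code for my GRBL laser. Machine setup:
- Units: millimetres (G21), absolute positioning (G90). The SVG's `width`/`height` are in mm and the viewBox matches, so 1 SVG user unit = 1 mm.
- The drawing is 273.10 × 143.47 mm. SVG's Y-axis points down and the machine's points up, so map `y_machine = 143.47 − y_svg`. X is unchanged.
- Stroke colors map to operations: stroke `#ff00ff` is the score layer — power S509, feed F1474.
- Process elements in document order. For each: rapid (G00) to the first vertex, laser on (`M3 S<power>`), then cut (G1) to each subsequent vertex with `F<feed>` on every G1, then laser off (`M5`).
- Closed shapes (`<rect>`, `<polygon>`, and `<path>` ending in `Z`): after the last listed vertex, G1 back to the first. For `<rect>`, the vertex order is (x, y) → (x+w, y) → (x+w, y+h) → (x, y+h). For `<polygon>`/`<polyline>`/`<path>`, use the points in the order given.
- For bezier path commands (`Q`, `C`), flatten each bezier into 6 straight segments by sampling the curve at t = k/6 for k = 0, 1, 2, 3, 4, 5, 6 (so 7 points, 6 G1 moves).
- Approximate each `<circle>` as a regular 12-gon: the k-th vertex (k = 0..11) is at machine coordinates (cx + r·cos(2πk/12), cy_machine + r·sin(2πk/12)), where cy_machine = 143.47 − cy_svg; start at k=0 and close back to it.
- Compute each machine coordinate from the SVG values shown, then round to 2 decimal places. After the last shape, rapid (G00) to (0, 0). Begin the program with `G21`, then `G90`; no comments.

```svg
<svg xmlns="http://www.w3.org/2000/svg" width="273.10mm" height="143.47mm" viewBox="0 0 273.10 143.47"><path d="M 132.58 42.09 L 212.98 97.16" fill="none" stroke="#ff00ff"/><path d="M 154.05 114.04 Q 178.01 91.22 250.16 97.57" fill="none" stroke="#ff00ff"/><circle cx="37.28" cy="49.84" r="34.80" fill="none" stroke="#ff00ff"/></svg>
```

G21
G90
G00 X132.58 Y101.38
M3 S509
G1 X212.98 Y46.31 F1474
M5
G00 X154.05 Y29.43
M3 S509
G1 X163.38 Y36.23 F1474
G1 X175.38 Y41.40 F1474
G1 X190.06 Y44.96 F1474
G1 X207.41 Y46.89 F1474
G1 X227.45 Y47.21 F1474
G1 X250.16 Y45.90 F1474
M5
G00 X72.08 Y93.63
M3 S509
G1 X67.42 Y111.03 F1474
G1 X54.68 Y123.77 F1474
G1 X37.28 Y128.43 F1474
G1 X19.88 Y123.77 F1474
G1 X7.14 Y111.03 F1474
G1 X2.48 Y93.63 F1474
G1 X7.14 Y76.23 F1474
G1 X19.88 Y63.49 F1474
G1 X37.28 Y58.83 F1474
G1 X54.68 Y63.49 F1474
G1 X67.42 Y76.23 F1474
G1 X72.08 Y93.63 F1474
M5
G00 X0.00 Y0.00

Since the viewBox matches the mm dimensions, user units are millimetres directly. The only transform is the Y-flip y_m = 143.47 − y_svg.

Shape 1 is a line segment drawn with `<path>`. Its stroke #ff00ff means score at S509, F1474. After flipping Y the toolpath is (132.58,101.38) → (212.98,46.31).

Shape 2 is a quadratic bezier drawn with `<path>`. Its stroke #ff00ff means score at S509, F1474. After flipping Y the toolpath is (154.05,29.43) → (163.38,36.23) → (175.38,41.40) → (190.06,44.96) → (207.41,46.89) → (227.45,47.21) → (250.16,45.90).

Shape 3 is a circle drawn with `<circle>`. Its stroke #ff00ff means score at S509, F1474. After flipping Y the toolpath is (72.08,93.63) → (67.42,111.03) → (54.68,123.77) → (37.28,128.43) → (19.88,123.77) → (7.14,111.03) → (2.48,93.63) → (7.14,76.23) → (19.88,63.49) → (37.28,58.83) → (54.68,63.49) → (67.42,76.23) → (72.08,93.63), returning to the start.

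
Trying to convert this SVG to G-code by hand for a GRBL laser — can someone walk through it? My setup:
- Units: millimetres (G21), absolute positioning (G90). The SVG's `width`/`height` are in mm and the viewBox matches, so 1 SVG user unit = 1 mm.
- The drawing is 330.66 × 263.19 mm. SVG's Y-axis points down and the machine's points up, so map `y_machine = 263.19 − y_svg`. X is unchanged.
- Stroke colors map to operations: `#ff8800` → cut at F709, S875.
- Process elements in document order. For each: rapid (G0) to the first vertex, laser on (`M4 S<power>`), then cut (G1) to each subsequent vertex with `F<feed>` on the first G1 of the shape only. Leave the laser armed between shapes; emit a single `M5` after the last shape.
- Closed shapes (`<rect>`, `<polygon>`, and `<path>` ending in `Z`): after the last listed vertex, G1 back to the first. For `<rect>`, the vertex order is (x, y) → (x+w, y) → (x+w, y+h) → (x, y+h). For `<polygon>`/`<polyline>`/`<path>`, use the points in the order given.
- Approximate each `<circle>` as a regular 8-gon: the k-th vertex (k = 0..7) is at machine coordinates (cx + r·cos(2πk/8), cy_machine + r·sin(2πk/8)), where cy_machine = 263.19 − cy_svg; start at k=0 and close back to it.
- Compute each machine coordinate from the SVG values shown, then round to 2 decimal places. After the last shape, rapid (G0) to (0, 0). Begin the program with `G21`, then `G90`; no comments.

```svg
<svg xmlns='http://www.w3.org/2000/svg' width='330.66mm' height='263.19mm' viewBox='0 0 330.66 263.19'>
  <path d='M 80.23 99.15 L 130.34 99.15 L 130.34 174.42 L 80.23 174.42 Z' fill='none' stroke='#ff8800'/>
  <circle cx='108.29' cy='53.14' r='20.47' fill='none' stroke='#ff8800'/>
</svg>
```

G21
G90
G0 X80.23 Y164.04
M4 S875
G1 X130.34 Y164.04 F709
G1 X130.34 Y88.77
G1 X80.23 Y88.77
G1 X80.23 Y164.04
G0 X128.76 Y210.05
M4 S875
G1 X122.76 Y224.52 F709
G1 X108.29 Y230.52
G1 X93.82 Y224.52
G1 X87.82 Y210.05
G1 X93.82 Y195.58
G1 X108.29 Y189.58
G1 X122.76 Y195.58
G1 X128.76 Y210.05
M5
G0 X0.00 Y0.00

1 u = 1 mm; y_m = 263.19 − y.

[1] `<path>` rectangle, #ff8800→cut S875 F709: (80.23,164.04) → (130.34,164.04) → (130.34,88.77) → (80.23,88.77) → (80.23,164.04) (closed)

[2] `<circle>` circle, #ff8800→cut S875 F709: (128.76,210.05) → (122.76,224.52) → (108.29,230.52) → (93.82,224.52) → (87.82,210.05) → (93.82,195.58) → (108.29,189.58) → (122.76,195.58) → (128.76,210.05) (closed)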